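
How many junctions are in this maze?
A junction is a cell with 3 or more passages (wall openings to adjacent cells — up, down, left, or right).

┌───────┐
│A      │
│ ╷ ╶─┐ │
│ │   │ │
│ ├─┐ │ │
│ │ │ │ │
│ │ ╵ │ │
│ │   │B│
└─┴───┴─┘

Checking each cell for number of passages:

Junctions found (3+ passages):
  (0, 1): 3 passages
Total junctions: 1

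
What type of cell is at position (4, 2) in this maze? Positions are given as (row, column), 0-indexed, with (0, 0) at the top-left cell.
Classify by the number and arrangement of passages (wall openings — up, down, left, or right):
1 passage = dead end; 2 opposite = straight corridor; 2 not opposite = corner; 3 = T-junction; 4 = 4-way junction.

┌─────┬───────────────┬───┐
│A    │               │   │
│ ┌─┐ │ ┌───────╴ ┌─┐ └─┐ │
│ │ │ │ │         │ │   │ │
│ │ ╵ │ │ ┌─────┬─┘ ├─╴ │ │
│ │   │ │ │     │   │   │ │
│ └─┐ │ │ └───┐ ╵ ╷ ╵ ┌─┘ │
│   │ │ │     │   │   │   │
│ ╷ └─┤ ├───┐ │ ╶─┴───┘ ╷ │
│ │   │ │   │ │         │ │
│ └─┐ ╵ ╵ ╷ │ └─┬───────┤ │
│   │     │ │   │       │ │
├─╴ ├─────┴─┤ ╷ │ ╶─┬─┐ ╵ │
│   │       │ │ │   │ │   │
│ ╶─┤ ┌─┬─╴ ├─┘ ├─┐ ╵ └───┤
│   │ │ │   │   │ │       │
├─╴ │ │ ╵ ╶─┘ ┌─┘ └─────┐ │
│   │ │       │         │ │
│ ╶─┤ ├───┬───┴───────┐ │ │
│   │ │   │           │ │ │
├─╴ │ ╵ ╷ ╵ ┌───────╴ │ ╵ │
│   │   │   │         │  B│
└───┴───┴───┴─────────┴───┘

Checking cell at (4, 2):
Number of passages: 2
Cell type: corner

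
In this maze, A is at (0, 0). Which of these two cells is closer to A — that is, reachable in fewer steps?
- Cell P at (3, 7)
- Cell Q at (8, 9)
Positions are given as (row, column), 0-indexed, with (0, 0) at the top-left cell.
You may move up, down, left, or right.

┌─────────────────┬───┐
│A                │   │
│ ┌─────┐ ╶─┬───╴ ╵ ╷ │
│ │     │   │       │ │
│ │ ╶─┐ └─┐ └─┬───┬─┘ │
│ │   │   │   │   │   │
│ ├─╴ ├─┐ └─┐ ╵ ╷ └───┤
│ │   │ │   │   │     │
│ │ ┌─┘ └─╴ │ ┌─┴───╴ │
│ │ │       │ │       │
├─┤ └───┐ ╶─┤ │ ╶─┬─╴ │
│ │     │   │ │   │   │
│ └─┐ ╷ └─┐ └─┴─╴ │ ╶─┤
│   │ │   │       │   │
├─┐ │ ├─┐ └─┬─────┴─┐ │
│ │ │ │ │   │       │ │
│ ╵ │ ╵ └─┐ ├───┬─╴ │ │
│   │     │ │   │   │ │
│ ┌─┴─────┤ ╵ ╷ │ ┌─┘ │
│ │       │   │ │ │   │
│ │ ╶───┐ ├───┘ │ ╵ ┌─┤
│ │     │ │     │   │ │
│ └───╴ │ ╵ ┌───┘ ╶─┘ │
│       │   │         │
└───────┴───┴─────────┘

Shortest path A → P at (3, 7): 10 steps
Shortest path A → Q at (8, 9): 29 steps

P is closer (10 steps vs 29 steps).

Path to P:

┌─────────────────┬───┐
│A → → → ↓        │   │
│ ┌─────┐ ╶─┬───╴ ╵ ╷ │
│ │     │↳ ↓│       │ │
│ │ ╶─┐ └─┐ └─┬───┬─┘ │
│ │   │   │↳ ↓│   │   │
│ ├─╴ ├─┐ └─┐ ╵ ╷ └───┤
│ │   │ │   │↳ P│     │
│ │ ┌─┘ └─╴ │ ┌─┴───╴ │
│ │ │       │ │       │
├─┤ └───┐ ╶─┤ │ ╶─┬─╴ │
│ │     │   │ │   │   │
│ └─┐ ╷ └─┐ └─┴─╴ │ ╶─┤
│   │ │   │       │   │
├─┐ │ ├─┐ └─┬─────┴─┐ │
│ │ │ │ │   │       │ │
│ ╵ │ ╵ └─┐ ├───┬─╴ │ │
│   │     │ │   │   │ │
│ ┌─┴─────┤ ╵ ╷ │ ┌─┘ │
│ │       │   │ │ │   │
│ │ ╶───┐ ├───┘ │ ╵ ┌─┤
│ │     │ │     │   │ │
│ └───╴ │ ╵ ┌───┘ ╶─┘ │
│       │   │         │
└───────┴───┴─────────┘

Path to Q:

┌─────────────────┬───┐
│A → → → ↓        │   │
│ ┌─────┐ ╶─┬───╴ ╵ ╷ │
│ │     │↳ ↓│       │ │
│ │ ╶─┐ └─┐ └─┬───┬─┘ │
│ │   │   │↳ ↓│↱ ↓│   │
│ ├─╴ ├─┐ └─┐ ╵ ╷ └───┤
│ │   │ │   │↳ ↑│↳ → ↓│
│ │ ┌─┘ └─╴ │ ┌─┴───╴ │
│ │ │       │ │      ↓│
├─┤ └───┐ ╶─┤ │ ╶─┬─╴ │
│ │     │   │ │   │↓ ↲│
│ └─┐ ╷ └─┐ └─┴─╴ │ ╶─┤
│   │ │   │       │↳ ↓│
├─┐ │ ├─┐ └─┬─────┴─┐ │
│ │ │ │ │   │       │↓│
│ ╵ │ ╵ └─┐ ├───┬─╴ │ │
│   │     │ │   │↱ Q│↓│
│ ┌─┴─────┤ ╵ ╷ │ ┌─┘ │
│ │       │   │ │↑│↓ ↲│
│ │ ╶───┐ ├───┘ │ ╵ ┌─┤
│ │     │ │     │↑ ↲│ │
│ └───╴ │ ╵ ┌───┘ ╶─┘ │
│       │   │         │
└───────┴───┴─────────┘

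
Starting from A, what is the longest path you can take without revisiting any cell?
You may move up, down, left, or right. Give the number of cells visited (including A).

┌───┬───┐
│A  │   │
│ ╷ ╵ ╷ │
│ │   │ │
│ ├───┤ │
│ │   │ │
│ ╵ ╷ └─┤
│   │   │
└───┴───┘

Finding longest simple path using DFS:
Start: (0, 0)
Longest path visits 9 cells
Path: A → down → down → down → right → up → right → down → right

Solution:

┌───┬───┐
│A  │   │
│ ╷ ╵ ╷ │
│↓│   │ │
│ ├───┤ │
│↓│↱ ↓│ │
│ ╵ ╷ └─┤
│↳ ↑│↳ B│
└───┴───┘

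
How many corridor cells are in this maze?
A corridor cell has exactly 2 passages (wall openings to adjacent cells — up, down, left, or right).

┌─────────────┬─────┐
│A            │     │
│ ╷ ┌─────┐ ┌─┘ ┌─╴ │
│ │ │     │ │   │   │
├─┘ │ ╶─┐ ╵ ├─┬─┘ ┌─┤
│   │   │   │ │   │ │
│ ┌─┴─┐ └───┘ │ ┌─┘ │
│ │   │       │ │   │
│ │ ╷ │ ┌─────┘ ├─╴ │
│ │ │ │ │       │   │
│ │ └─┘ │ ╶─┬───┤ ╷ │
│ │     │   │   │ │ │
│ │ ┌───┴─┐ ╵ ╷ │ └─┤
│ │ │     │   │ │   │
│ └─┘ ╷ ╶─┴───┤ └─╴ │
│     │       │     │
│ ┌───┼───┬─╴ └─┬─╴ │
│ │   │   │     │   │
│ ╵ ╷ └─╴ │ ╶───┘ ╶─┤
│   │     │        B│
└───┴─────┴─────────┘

Counting cells with exactly 2 passages:
Total corridor cells: 76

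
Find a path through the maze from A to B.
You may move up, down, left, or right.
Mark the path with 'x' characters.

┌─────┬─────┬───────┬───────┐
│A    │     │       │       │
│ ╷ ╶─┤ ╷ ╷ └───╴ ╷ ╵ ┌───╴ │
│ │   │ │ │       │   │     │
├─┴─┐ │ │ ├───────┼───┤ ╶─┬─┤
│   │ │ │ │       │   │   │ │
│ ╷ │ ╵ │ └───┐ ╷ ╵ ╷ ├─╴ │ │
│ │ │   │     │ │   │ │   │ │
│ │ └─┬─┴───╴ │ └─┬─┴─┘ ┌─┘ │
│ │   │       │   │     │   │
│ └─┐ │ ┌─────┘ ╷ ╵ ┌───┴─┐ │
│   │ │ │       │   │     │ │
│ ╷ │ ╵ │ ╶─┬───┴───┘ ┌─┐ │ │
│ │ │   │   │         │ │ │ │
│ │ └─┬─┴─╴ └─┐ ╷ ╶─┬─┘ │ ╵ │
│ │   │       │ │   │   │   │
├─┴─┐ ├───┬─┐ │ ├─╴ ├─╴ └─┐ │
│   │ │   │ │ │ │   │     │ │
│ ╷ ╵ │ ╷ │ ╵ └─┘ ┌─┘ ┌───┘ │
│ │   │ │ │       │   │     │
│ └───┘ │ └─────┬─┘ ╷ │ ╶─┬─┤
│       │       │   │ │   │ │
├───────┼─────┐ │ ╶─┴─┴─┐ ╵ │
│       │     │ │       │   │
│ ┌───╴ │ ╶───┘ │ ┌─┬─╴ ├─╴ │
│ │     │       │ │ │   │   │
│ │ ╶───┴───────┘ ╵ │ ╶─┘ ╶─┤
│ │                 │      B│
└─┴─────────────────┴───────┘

Finding the shortest path through the maze:
Path length: 74 steps
Directions: right → down → right → down → down → right → up → up → up → right → right → down → right → right → right → up → right → down → right → up → right → right → right → down → left → left → down → right → down → left → down → left → left → down → left → up → left → down → left → left → left → down → right → down → right → down → down → right → right → up → right → up → left → up → right → right → up → right → right → down → down → right → down → down → left → left → down → right → down → right → down → left → down → right

Solution:

┌─────┬─────┬───────┬───────┐
│A x  │x x x│    x x│x x x x│
│ ╷ ╶─┤ ╷ ╷ └───╴ ╷ ╵ ┌───╴ │
│ │x x│x│ │x x x x│x x│x x x│
├─┴─┐ │ │ ├───────┼───┤ ╶─┬─┤
│   │x│x│ │       │   │x x│ │
│ ╷ │ ╵ │ └───┐ ╷ ╵ ╷ ├─╴ │ │
│ │ │x x│     │ │   │ │x x│ │
│ │ └─┬─┴───╴ │ └─┬─┴─┘ ┌─┘ │
│ │   │       │x x│x x x│   │
│ └─┐ │ ┌─────┘ ╷ ╵ ┌───┴─┐ │
│   │ │ │x x x x│x x│x x x│ │
│ ╷ │ ╵ │ ╶─┬───┴───┘ ┌─┐ │ │
│ │ │   │x x│    x x x│ │x│ │
│ │ └─┬─┴─╴ └─┐ ╷ ╶─┬─┘ │ ╵ │
│ │   │    x x│ │x x│   │x x│
├─┴─┐ ├───┬─┐ │ ├─╴ ├─╴ └─┐ │
│   │ │   │ │x│ │x x│     │x│
│ ╷ ╵ │ ╷ │ ╵ └─┘ ┌─┘ ┌───┘ │
│ │   │ │ │  x x x│   │x x x│
│ └───┘ │ └─────┬─┘ ╷ │ ╶─┬─┤
│       │       │   │ │x x│ │
├───────┼─────┐ │ ╶─┴─┴─┐ ╵ │
│       │     │ │       │x x│
│ ┌───╴ │ ╶───┘ │ ┌─┬─╴ ├─╴ │
│ │     │       │ │ │   │x x│
│ │ ╶───┴───────┘ ╵ │ ╶─┘ ╶─┤
│ │                 │    x B│
└─┴─────────────────┴───────┘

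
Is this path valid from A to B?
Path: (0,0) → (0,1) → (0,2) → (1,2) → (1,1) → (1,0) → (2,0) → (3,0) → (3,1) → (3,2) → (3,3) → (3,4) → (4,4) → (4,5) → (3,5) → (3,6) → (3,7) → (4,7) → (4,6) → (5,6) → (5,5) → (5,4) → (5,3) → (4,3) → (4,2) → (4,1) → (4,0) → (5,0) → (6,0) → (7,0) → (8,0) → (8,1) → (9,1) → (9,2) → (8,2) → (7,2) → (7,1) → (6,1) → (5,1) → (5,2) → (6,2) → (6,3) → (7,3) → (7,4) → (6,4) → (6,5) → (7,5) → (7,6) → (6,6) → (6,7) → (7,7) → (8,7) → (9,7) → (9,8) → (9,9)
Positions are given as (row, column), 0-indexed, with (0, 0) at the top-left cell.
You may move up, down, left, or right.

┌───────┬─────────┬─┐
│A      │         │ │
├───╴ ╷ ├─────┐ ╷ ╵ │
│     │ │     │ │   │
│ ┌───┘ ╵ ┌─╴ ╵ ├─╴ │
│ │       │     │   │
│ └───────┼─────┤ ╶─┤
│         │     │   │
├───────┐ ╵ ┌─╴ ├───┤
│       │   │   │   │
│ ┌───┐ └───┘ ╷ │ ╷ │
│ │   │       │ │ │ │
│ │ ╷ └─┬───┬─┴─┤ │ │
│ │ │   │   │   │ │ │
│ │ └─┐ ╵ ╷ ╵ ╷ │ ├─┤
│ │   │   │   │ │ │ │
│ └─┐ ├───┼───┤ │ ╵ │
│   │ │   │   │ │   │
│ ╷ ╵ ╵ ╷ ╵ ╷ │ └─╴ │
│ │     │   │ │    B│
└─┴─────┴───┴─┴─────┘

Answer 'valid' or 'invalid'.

Checking path validity:
Result: All consecutive moves are passable.

valid

Correct solution:

┌───────┬─────────┬─┐
│A → ↓  │         │ │
├───╴ ╷ ├─────┐ ╷ ╵ │
│↓ ← ↲│ │     │ │   │
│ ┌───┘ ╵ ┌─╴ ╵ ├─╴ │
│↓│       │     │   │
│ └───────┼─────┤ ╶─┤
│↳ → → → ↓│↱ → ↓│   │
├───────┐ ╵ ┌─╴ ├───┤
│↓ ← ← ↰│↳ ↑│↓ ↲│   │
│ ┌───┐ └───┘ ╷ │ ╷ │
│↓│↱ ↓│↑ ← ← ↲│ │ │ │
│ │ ╷ └─┬───┬─┴─┤ │ │
│↓│↑│↳ ↓│↱ ↓│↱ ↓│ │ │
│ │ └─┐ ╵ ╷ ╵ ╷ │ ├─┤
│↓│↑ ↰│↳ ↑│↳ ↑│↓│ │ │
│ └─┐ ├───┼───┤ │ ╵ │
│↳ ↓│↑│   │   │↓│   │
│ ╷ ╵ ╵ ╷ ╵ ╷ │ └─╴ │
│ │↳ ↑  │   │ │↳ → B│
└─┴─────┴───┴─┴─────┘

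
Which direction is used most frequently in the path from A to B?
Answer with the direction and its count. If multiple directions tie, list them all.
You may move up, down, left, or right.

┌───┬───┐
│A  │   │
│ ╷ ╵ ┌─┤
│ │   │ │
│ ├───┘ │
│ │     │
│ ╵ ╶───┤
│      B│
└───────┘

Directions: down, down, down, right, right, right
Counts: {'down': 3, 'right': 3}
Most common: down and right (tied at 3 times each)

Solution:

┌───┬───┐
│A  │   │
│ ╷ ╵ ┌─┤
│↓│   │ │
│ ├───┘ │
│↓│     │
│ ╵ ╶───┤
│↳ → → B│
└───────┘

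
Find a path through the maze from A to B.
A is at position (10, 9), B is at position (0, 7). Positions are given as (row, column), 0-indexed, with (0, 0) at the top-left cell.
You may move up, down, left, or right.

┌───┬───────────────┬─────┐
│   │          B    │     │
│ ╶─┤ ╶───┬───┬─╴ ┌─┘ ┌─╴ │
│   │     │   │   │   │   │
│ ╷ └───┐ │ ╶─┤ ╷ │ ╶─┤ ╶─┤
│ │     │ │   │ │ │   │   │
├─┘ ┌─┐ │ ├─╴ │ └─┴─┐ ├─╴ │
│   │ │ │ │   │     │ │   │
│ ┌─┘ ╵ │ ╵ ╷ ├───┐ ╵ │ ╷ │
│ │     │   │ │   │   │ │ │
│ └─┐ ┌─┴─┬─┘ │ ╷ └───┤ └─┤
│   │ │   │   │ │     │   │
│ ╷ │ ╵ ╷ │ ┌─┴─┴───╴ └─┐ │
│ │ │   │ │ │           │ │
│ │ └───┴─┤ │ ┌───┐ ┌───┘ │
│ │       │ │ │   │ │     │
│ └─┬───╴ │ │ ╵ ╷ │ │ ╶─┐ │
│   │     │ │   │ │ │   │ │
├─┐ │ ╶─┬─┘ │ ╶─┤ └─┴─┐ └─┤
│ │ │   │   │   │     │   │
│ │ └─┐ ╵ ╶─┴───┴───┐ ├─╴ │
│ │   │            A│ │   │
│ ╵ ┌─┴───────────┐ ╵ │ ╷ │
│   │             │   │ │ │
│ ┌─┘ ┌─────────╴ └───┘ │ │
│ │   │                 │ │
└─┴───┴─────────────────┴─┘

Finding the shortest path from (10, 9) to (0, 7):
Path length: 28 steps
Directions: left → left → left → left → left → up → right → up → up → up → up → right → up → up → left → down → left → up → up → up → left → left → up → right → right → right → right → right

Solution:

┌───┬───────────────┬─────┐
│   │↱ → → → → B    │     │
│ ╶─┤ ╶───┬───┬─╴ ┌─┘ ┌─╴ │
│   │↑ ← ↰│   │   │   │   │
│ ╷ └───┐ │ ╶─┤ ╷ │ ╶─┤ ╶─┤
│ │     │↑│   │ │ │   │   │
├─┘ ┌─┐ │ ├─╴ │ └─┴─┐ ├─╴ │
│   │ │ │↑│↓ ↰│     │ │   │
│ ┌─┘ ╵ │ ╵ ╷ ├───┐ ╵ │ ╷ │
│ │     │↑ ↲│↑│   │   │ │ │
│ └─┐ ┌─┴─┬─┘ │ ╷ └───┤ └─┤
│   │ │   │↱ ↑│ │     │   │
│ ╷ │ ╵ ╷ │ ┌─┴─┴───╴ └─┐ │
│ │ │   │ │↑│           │ │
│ │ └───┴─┤ │ ┌───┐ ┌───┘ │
│ │       │↑│ │   │ │     │
│ └─┬───╴ │ │ ╵ ╷ │ │ ╶─┐ │
│   │     │↑│   │ │ │   │ │
├─┐ │ ╶─┬─┘ │ ╶─┤ └─┴─┐ └─┤
│ │ │   │↱ ↑│   │     │   │
│ │ └─┐ ╵ ╶─┴───┴───┐ ├─╴ │
│ │   │  ↑ ← ← ← ← A│ │   │
│ ╵ ┌─┴───────────┐ ╵ │ ╷ │
│   │             │   │ │ │
│ ┌─┘ ┌─────────╴ └───┘ │ │
│ │   │                 │ │
└─┴───┴─────────────────┴─┘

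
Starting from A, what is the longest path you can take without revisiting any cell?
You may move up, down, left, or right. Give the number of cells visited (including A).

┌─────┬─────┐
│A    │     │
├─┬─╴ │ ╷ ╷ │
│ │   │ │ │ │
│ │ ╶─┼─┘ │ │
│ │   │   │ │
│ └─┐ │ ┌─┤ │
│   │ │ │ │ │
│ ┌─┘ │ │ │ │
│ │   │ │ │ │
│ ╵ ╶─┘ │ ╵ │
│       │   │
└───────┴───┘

Finding longest simple path using DFS:
Start: (0, 0)
Longest path visits 28 cells
Path: A → right → right → down → left → down → right → down → down → left → down → right → right → up → up → up → right → up → up → right → down → down → down → down → down → left → up → up

Solution:

┌─────┬─────┐
│A → ↓│  ↱ ↓│
├─┬─╴ │ ╷ ╷ │
│ │↓ ↲│ │↑│↓│
│ │ ╶─┼─┘ │ │
│ │↳ ↓│↱ ↑│↓│
│ └─┐ │ ┌─┤ │
│   │↓│↑│B│↓│
│ ┌─┘ │ │ │ │
│ │↓ ↲│↑│↑│↓│
│ ╵ ╶─┘ │ ╵ │
│  ↳ → ↑│↑ ↲│
└───────┴───┘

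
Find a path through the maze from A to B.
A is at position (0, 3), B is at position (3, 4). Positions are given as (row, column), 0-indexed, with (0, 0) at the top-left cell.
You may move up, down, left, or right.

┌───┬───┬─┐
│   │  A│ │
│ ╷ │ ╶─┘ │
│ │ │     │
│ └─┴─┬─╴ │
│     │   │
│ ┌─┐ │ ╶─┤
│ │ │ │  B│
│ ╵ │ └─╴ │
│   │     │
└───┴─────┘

Finding the shortest path from (0, 3) to (3, 4):
Path length: 8 steps
Directions: left → down → right → right → down → left → down → right

Solution:

┌───┬───┬─┐
│   │↓ A│ │
│ ╷ │ ╶─┘ │
│ │ │↳ → ↓│
│ └─┴─┬─╴ │
│     │↓ ↲│
│ ┌─┐ │ ╶─┤
│ │ │ │↳ B│
│ ╵ │ └─╴ │
│   │     │
└───┴─────┘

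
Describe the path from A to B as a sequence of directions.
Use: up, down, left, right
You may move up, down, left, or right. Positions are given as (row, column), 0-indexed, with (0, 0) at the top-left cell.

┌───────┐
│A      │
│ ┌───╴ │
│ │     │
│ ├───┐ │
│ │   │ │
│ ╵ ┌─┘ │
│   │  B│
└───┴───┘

Finding the path and converting it to directions:
Path through cells: (0,0) → (0,1) → (0,2) → (0,3) → (1,3) → (2,3) → (3,3)
Directions: right, right, right, down, down, down

Solution:

┌───────┐
│A → → ↓│
│ ┌───╴ │
│ │    ↓│
│ ├───┐ │
│ │   │↓│
│ ╵ ┌─┘ │
│   │  B│
└───┴───┘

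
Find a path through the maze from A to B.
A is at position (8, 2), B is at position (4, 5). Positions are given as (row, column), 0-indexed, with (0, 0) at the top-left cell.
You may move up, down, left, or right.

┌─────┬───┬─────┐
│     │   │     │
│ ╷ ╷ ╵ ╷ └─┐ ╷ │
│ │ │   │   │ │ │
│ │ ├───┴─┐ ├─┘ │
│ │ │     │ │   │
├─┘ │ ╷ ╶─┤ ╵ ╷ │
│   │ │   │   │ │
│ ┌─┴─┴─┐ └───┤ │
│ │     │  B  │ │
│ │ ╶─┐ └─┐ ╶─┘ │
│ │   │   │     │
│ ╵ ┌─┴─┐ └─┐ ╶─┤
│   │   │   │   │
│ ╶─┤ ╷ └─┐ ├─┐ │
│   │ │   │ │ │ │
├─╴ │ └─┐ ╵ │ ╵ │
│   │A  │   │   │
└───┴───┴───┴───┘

Finding the shortest path from (8, 2) to (4, 5):
Path length: 43 steps
Directions: up → up → right → down → right → down → right → up → up → left → up → left → up → left → left → down → down → left → up → up → up → right → up → up → up → right → down → right → up → right → down → right → down → down → right → up → right → down → down → down → left → left → up

Solution:

┌─────┬───┬─────┐
│  ↱ ↓│↱ ↓│     │
│ ╷ ╷ ╵ ╷ └─┐ ╷ │
│ │↑│↳ ↑│↳ ↓│ │ │
│ │ ├───┴─┐ ├─┘ │
│ │↑│     │↓│↱ ↓│
├─┘ │ ╷ ╶─┤ ╵ ╷ │
│↱ ↑│ │   │↳ ↑│↓│
│ ┌─┴─┴─┐ └───┤ │
│↑│↓ ← ↰│  B  │↓│
│ │ ╶─┐ └─┐ ╶─┘ │
│↑│↓  │↑ ↰│↑ ← ↲│
│ ╵ ┌─┴─┐ └─┐ ╶─┤
│↑ ↲│↱ ↓│↑ ↰│   │
│ ╶─┤ ╷ └─┐ ├─┐ │
│   │↑│↳ ↓│↑│ │ │
├─╴ │ └─┐ ╵ │ ╵ │
│   │A  │↳ ↑│   │
└───┴───┴───┴───┘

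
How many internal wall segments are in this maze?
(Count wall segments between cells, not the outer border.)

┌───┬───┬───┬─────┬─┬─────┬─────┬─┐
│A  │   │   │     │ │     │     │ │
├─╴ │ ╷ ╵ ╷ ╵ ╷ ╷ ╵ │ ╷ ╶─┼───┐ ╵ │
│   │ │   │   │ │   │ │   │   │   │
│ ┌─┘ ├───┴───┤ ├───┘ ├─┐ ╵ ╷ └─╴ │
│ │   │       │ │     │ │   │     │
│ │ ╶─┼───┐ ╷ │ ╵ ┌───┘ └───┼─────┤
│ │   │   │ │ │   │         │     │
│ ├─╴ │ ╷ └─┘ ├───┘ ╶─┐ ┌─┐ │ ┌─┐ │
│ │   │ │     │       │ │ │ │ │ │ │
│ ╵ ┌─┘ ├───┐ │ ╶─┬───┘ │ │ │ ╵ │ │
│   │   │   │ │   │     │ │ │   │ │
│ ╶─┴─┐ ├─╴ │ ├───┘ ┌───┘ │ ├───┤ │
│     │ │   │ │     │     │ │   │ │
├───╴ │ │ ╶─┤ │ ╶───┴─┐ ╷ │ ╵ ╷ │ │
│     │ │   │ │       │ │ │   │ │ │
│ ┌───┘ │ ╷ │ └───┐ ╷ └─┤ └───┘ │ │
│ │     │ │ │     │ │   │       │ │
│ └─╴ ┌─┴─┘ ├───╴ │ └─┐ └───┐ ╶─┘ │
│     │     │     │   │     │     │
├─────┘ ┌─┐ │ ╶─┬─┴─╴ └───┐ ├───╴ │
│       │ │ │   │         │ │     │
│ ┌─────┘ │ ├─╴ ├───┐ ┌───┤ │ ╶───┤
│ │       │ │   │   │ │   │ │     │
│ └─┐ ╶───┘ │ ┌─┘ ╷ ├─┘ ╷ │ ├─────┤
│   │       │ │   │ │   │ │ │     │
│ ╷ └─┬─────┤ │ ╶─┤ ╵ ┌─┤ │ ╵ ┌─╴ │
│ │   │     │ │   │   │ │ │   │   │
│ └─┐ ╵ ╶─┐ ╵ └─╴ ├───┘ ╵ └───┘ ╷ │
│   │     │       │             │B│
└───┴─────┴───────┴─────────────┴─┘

Counting internal wall segments:
Total internal walls: 224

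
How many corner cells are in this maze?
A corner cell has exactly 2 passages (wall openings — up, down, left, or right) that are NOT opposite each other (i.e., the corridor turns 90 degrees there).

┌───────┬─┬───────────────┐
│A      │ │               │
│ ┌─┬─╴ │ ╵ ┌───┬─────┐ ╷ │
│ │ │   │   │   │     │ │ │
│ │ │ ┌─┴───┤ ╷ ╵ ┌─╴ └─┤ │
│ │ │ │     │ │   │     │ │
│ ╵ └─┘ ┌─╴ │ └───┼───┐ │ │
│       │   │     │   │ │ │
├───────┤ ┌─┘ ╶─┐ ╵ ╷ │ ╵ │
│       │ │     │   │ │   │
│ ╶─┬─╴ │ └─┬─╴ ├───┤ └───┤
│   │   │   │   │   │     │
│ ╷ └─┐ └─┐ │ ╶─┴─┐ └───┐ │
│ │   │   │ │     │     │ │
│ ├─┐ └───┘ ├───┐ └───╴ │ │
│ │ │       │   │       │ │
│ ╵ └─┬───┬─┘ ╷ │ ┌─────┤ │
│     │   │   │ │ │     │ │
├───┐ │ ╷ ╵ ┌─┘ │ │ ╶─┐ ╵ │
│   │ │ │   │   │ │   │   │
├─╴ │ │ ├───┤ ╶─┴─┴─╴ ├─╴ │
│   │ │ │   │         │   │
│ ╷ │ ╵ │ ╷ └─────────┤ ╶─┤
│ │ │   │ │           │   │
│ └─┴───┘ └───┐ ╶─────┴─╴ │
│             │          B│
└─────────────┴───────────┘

Counting corner cells (2 non-opposite passages):
Total corners: 82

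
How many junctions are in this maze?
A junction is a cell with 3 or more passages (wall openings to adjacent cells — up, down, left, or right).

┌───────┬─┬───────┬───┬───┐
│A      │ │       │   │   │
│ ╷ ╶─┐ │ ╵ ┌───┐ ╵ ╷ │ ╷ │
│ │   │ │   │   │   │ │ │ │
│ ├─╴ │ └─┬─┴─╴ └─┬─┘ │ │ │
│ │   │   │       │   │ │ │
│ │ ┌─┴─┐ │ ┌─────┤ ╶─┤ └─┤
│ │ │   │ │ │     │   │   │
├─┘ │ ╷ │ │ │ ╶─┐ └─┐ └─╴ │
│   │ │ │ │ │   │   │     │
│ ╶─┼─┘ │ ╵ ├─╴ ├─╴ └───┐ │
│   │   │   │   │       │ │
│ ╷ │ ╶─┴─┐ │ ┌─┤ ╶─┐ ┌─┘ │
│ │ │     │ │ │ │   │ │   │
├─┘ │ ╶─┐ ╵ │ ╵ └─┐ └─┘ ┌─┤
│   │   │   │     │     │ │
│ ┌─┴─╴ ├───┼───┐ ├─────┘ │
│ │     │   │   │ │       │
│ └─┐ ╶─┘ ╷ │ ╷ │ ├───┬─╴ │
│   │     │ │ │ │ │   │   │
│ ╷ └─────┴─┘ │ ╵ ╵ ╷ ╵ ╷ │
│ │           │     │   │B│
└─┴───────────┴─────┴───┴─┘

Checking each cell for number of passages:

Junctions found (3+ passages):
  (0, 1): 3 passages
  (2, 7): 3 passages
  (4, 12): 3 passages
  (5, 0): 3 passages
  (5, 5): 3 passages
  (5, 9): 3 passages
  (5, 10): 3 passages
  (6, 2): 3 passages
  (7, 7): 3 passages
  (8, 2): 3 passages
  (8, 12): 3 passages
  (9, 0): 3 passages
  (9, 12): 3 passages
  (10, 8): 3 passages
Total junctions: 14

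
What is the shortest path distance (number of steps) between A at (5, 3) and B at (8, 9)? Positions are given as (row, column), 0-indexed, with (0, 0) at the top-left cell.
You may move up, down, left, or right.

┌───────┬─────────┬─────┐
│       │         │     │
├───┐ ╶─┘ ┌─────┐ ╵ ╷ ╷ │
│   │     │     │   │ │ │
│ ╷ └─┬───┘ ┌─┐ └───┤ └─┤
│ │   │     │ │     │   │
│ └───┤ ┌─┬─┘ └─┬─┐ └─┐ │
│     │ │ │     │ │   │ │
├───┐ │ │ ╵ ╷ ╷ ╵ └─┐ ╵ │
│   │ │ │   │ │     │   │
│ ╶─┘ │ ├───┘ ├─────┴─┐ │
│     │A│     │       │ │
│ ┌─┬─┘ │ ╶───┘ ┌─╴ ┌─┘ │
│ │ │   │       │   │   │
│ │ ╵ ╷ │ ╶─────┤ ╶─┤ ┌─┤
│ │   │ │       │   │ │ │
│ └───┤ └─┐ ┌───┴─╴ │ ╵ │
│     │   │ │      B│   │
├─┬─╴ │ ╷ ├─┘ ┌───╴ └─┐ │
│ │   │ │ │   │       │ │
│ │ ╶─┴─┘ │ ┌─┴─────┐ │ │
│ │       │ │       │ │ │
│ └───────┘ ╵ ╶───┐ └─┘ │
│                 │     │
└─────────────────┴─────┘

Finding path from (5, 3) to (8, 9):
Path: (5,3) → (4,3) → (3,3) → (2,3) → (2,4) → (2,5) → (1,5) → (1,6) → (1,7) → (2,7) → (2,8) → (2,9) → (3,9) → (3,10) → (4,10) → (4,11) → (5,11) → (6,11) → (6,10) → (7,10) → (8,10) → (8,11) → (9,11) → (10,11) → (11,11) → (11,10) → (11,9) → (10,9) → (10,8) → (10,7) → (10,6) → (11,6) → (11,5) → (10,5) → (9,5) → (9,6) → (8,6) → (8,7) → (8,8) → (8,9)
Distance: 39 steps

Solution:

┌───────┬─────────┬─────┐
│       │         │     │
├───┐ ╶─┘ ┌─────┐ ╵ ╷ ╷ │
│   │     │↱ → ↓│   │ │ │
│ ╷ └─┬───┘ ┌─┐ └───┤ └─┤
│ │   │↱ → ↑│ │↳ → ↓│   │
│ └───┤ ┌─┬─┘ └─┬─┐ └─┐ │
│     │↑│ │     │ │↳ ↓│ │
├───┐ │ │ ╵ ╷ ╷ ╵ └─┐ ╵ │
│   │ │↑│   │ │     │↳ ↓│
│ ╶─┘ │ ├───┘ ├─────┴─┐ │
│     │A│     │       │↓│
│ ┌─┬─┘ │ ╶───┘ ┌─╴ ┌─┘ │
│ │ │   │       │   │↓ ↲│
│ │ ╵ ╷ │ ╶─────┤ ╶─┤ ┌─┤
│ │   │ │       │   │↓│ │
│ └───┤ └─┐ ┌───┴─╴ │ ╵ │
│     │   │ │↱ → → B│↳ ↓│
├─┬─╴ │ ╷ ├─┘ ┌───╴ └─┐ │
│ │   │ │ │↱ ↑│       │↓│
│ │ ╶─┴─┘ │ ┌─┴─────┐ │ │
│ │       │↑│↓ ← ← ↰│ │↓│
│ └───────┘ ╵ ╶───┐ └─┘ │
│          ↑ ↲    │↑ ← ↲│
└─────────────────┴─────┘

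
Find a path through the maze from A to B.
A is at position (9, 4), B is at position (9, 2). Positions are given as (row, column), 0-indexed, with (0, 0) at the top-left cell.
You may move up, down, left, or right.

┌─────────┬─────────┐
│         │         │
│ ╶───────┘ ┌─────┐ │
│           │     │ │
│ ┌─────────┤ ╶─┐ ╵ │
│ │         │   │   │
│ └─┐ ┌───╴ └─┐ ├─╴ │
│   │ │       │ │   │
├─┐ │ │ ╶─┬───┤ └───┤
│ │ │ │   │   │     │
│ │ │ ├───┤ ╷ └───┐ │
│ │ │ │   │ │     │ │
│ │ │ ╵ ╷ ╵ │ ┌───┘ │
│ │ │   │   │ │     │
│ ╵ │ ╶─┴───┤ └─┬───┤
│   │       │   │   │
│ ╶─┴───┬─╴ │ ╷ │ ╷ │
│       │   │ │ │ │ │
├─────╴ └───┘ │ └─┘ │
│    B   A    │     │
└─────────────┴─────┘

Finding the shortest path from (9, 4) to (9, 2):
Path length: 2 steps
Directions: left → left

Solution:

┌─────────┬─────────┐
│         │         │
│ ╶───────┘ ┌─────┐ │
│           │     │ │
│ ┌─────────┤ ╶─┐ ╵ │
│ │         │   │   │
│ └─┐ ┌───╴ └─┐ ├─╴ │
│   │ │       │ │   │
├─┐ │ │ ╶─┬───┤ └───┤
│ │ │ │   │   │     │
│ │ │ ├───┤ ╷ └───┐ │
│ │ │ │   │ │     │ │
│ │ │ ╵ ╷ ╵ │ ┌───┘ │
│ │ │   │   │ │     │
│ ╵ │ ╶─┴───┤ └─┬───┤
│   │       │   │   │
│ ╶─┴───┬─╴ │ ╷ │ ╷ │
│       │   │ │ │ │ │
├─────╴ └───┘ │ └─┘ │
│    B ← A    │     │
└─────────────┴─────┘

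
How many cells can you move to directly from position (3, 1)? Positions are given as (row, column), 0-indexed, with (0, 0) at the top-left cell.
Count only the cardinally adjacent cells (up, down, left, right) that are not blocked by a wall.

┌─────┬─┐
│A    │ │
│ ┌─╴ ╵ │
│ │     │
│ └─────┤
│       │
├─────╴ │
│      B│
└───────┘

Checking passable neighbors of (3, 1):
Neighbors: (3, 0), (3, 2)
Count: 2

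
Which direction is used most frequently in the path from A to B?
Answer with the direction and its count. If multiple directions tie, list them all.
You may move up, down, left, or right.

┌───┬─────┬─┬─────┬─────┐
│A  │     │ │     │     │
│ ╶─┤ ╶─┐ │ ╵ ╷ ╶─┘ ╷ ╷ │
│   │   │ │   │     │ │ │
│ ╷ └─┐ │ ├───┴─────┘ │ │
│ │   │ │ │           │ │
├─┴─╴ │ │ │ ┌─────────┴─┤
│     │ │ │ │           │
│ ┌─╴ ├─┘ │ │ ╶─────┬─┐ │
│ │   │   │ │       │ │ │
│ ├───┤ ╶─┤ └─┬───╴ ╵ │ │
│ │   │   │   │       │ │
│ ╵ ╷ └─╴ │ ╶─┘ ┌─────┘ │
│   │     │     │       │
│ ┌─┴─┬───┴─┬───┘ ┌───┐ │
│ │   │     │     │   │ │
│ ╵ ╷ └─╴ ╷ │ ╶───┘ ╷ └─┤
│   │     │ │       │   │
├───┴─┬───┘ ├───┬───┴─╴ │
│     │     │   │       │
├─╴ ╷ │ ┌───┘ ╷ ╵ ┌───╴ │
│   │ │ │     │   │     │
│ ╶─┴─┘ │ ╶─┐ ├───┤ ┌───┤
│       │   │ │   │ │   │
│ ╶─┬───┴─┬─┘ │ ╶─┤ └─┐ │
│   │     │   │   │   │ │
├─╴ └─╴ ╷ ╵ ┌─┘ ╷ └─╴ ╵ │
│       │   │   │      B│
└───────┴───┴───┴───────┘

Directions: down, right, down, right, down, left, left, down, down, down, down, down, right, up, right, down, right, right, up, right, down, down, left, left, down, down, left, left, left, down, right, down, right, right, up, right, down, right, up, right, up, up, up, right, down, right, up, right, right, right, down, left, left, down, down, right, down, right
Counts: {'down': 21, 'right': 20, 'left': 9, 'up': 8}
Most common: down (21 times)

Solution:

┌───┬─────┬─┬─────┬─────┐
│A  │     │ │     │     │
│ ╶─┤ ╶─┐ │ ╵ ╷ ╶─┘ ╷ ╷ │
│↳ ↓│   │ │   │     │ │ │
│ ╷ └─┐ │ ├───┴─────┘ │ │
│ │↳ ↓│ │ │           │ │
├─┴─╴ │ │ │ ┌─────────┴─┤
│↓ ← ↲│ │ │ │           │
│ ┌─╴ ├─┘ │ │ ╶─────┬─┐ │
│↓│   │   │ │       │ │ │
│ ├───┤ ╶─┤ └─┬───╴ ╵ │ │
│↓│   │   │   │       │ │
│ ╵ ╷ └─╴ │ ╶─┘ ┌─────┘ │
│↓  │     │     │       │
│ ┌─┴─┬───┴─┬───┘ ┌───┐ │
│↓│↱ ↓│  ↱ ↓│     │   │ │
│ ╵ ╷ └─╴ ╷ │ ╶───┘ ╷ └─┤
│↳ ↑│↳ → ↑│↓│       │   │
├───┴─┬───┘ ├───┬───┴─╴ │
│     │↓ ← ↲│↱ ↓│↱ → → ↓│
├─╴ ╷ │ ┌───┘ ╷ ╵ ┌───╴ │
│   │ │↓│    ↑│↳ ↑│↓ ← ↲│
│ ╶─┴─┘ │ ╶─┐ ├───┤ ┌───┤
│↓ ← ← ↲│   │↑│   │↓│   │
│ ╶─┬───┴─┬─┘ │ ╶─┤ └─┐ │
│↳ ↓│  ↱ ↓│↱ ↑│   │↳ ↓│ │
├─╴ └─╴ ╷ ╵ ┌─┘ ╷ └─╴ ╵ │
│  ↳ → ↑│↳ ↑│   │    ↳ B│
└───────┴───┴───┴───────┘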